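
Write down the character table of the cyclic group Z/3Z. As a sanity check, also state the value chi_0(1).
Character table of Z/3Z (irreps indexed chi_0,...,chi_2 with chi_k(m) = zeta_3^(k*m), zeta_3 = exp(2*pi*i/3)):
  irrep \ class  {0} (size 1)  {1} (size 1)    {2} (size 1)  
  chi_0          1             1               1             
  chi_1          1             exp(2*I*pi/3)   exp(-2*I*pi/3)
  chi_2          1             exp(-2*I*pi/3)  exp(2*I*pi/3) 

Spot check: chi_0(1) = zeta_3^(0*1) = zeta_3^0 = 1.

Why: Z/3Z is abelian, so all 3 irreducible complex representations are 1-dimensional. They are given by chi_k(m) = zeta_3^(k*m) for k = 0,...,2. Row orthogonality: sum_m chi_k(m) conj(chi_l(m)) = 3 * [k = l].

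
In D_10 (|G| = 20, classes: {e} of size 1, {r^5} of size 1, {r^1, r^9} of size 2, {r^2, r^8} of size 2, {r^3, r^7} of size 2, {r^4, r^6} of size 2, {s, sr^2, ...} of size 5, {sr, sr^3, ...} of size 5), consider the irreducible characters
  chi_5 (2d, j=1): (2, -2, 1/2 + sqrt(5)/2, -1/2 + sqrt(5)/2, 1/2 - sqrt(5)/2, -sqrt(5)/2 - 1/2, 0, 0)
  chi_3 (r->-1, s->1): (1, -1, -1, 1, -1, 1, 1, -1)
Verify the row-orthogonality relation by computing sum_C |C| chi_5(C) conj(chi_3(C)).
Sum = 0; so <chi_5, chi_3> = 0 (distinct irreducibles are orthogonal).

Explanation: Compute term by term over conjugacy classes (|C| * chi_5(C) * conj(chi_3(C))):
  1*(2)*conj(1) + 1*(-2)*conj(-1) + 2*(1/2 + sqrt(5)/2)*conj(-1) + 2*(-1/2 + sqrt(5)/2)*conj(1) + 2*(1/2 - sqrt(5)/2)*conj(-1) + 2*(-sqrt(5)/2 - 1/2)*conj(1) + 5*(0)*conj(1) + 5*(0)*conj(-1)
  = (2) + (2) + (-sqrt(5) - 1) + (-1 + sqrt(5)) + (-1 + sqrt(5)) + (-sqrt(5) - 1) + (0) + (0)
  = 0.
Dividing by |G| = 20 gives 0/20 = 0, matching the row-orthogonality relation <chi_5, chi_3> = [chi_5 = chi_3].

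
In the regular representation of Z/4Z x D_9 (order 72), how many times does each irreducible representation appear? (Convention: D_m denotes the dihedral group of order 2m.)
Each irreducible V_i of dimension d_i appears with multiplicity d_i, i.e. rho_reg = (direct sum over all irreducibles V_i) d_i V_i. The irreducible dimensions for Z/4Z x D_9 are 1, 1, 1, 1, 1, 1, 1, 1, 2, 2, 2, 2, 2, 2, 2, 2, 2, 2, 2, 2, 2, 2, 2, 2: 8 irreducibles of dimension 1, each with multiplicity 1; 16 irreducibles of dimension 2, each with multiplicity 2. Total dimension 8*1*1 + 16*2*2 = 72 = |G|.

Derivation: General theorem: in the regular representation of a finite group G, each irreducible appears with multiplicity equal to its dimension. Check: dim(rho_reg) = sum d_i^2 = 1 + 1 + 1 + 1 + 1 + 1 + 1 + 1 + 4 + 4 + 4 + 4 + 4 + 4 + 4 + 4 + 4 + 4 + 4 + 4 + 4 + 4 + 4 + 4 = 72 = |G|.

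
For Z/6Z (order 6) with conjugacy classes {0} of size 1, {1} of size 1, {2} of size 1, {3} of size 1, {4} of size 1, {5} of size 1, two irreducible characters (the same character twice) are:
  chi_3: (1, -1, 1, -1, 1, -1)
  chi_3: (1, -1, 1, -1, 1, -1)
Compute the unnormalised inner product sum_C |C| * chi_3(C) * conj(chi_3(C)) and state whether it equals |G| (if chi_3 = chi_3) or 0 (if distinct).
Sum = 6 = |G| = 6; so <chi_3, chi_3> = 1 (norm-1 confirms irreducibility).

Details: Compute term by term over conjugacy classes (|C| * chi_3(C) * conj(chi_3(C))):
  1*(1)*conj(1) + 1*(-1)*conj(-1) + 1*(1)*conj(1) + 1*(-1)*conj(-1) + 1*(1)*conj(1) + 1*(-1)*conj(-1)
  = (1) + (1) + (1) + (1) + (1) + (1)
  = 6.
(Exp terms are combined using exp(i*s)*conj(exp(i*t)) = exp(i*(s-t)), and sums of them are collapsed using the identity that for every m > 1 the m distinct m-th roots of unity sum to 0, e.g. 1 + exp(2*I*pi/3) + exp(-2*I*pi/3) = 0.)
Dividing by |G| = 6 gives 6/6 = 1, matching the row-orthogonality relation <chi_3, chi_3> = [chi_3 = chi_3].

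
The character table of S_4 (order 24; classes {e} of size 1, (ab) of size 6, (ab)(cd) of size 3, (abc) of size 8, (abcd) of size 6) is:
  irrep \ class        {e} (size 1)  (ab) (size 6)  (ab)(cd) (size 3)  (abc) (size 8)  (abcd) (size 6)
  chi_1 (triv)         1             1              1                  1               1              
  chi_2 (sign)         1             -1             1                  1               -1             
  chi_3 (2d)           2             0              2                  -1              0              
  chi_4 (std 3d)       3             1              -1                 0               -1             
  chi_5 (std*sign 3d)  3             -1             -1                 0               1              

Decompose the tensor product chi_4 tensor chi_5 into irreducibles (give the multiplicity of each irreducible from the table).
chi_4 tensor chi_5 = chi_2 + chi_3 + chi_4 + chi_5 (all other irreducibles have multiplicity 0).

Argument: The character of a tensor product is the pointwise product (chi_4 * chi_5)(C) = chi_4(C) * chi_5(C):
  {e}: (3)*(3), (ab): (1)*(-1), (ab)(cd): (-1)*(-1), (abc): (0)*(0), (abcd): (-1)*(1)
so (chi_4 * chi_5) takes values
  {e} -> 9, (ab) -> -1, (ab)(cd) -> 1, (abc) -> 0, (abcd) -> -1.
Now take the inner product of this character with each irreducible chi from the table, <chi_4*chi_5, chi> = (1/24) sum_C |C| (chi_4*chi_5)(C) conj(chi(C)):
  <chi_4*chi_5, chi_1> = (1/24)[1*(9)*conj(1) + 6*(-1)*conj(1) + 3*(1)*conj(1) + 8*(0)*conj(1) + 6*(-1)*conj(1)]
      = (1/24)[(9) + (-6) + (3) + (0) + (-6)] = 0/24 = 0
  <chi_4*chi_5, chi_2> = (1/24)[1*(9)*conj(1) + 6*(-1)*conj(-1) + 3*(1)*conj(1) + 8*(0)*conj(1) + 6*(-1)*conj(-1)]
      = (1/24)[(9) + (6) + (3) + (0) + (6)] = 24/24 = 1
  <chi_4*chi_5, chi_3> = (1/24)[1*(9)*conj(2) + 6*(-1)*conj(0) + 3*(1)*conj(2) + 8*(0)*conj(-1) + 6*(-1)*conj(0)]
      = (1/24)[(18) + (0) + (6) + (0) + (0)] = 24/24 = 1
  <chi_4*chi_5, chi_4> = (1/24)[1*(9)*conj(3) + 6*(-1)*conj(1) + 3*(1)*conj(-1) + 8*(0)*conj(0) + 6*(-1)*conj(-1)]
      = (1/24)[(27) + (-6) + (-3) + (0) + (6)] = 24/24 = 1
  <chi_4*chi_5, chi_5> = (1/24)[1*(9)*conj(3) + 6*(-1)*conj(-1) + 3*(1)*conj(-1) + 8*(0)*conj(0) + 6*(-1)*conj(1)]
      = (1/24)[(27) + (6) + (-3) + (0) + (-6)] = 24/24 = 1
Hence the multiplicities are chi_2: 1, chi_3: 1, chi_4: 1, chi_5: 1. Dimension check: dim(chi_4)*dim(chi_5) = 3*3 = 9 and sum (mult * dim) = 1*1 + 1*2 + 1*3 + 1*3 = 9.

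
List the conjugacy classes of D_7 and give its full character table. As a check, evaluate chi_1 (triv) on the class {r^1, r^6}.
Conjugacy classes: {e} of size 1, {r^1, r^6} of size 2, {r^2, r^5} of size 2, {r^3, r^4} of size 2, {s, sr, ..., sr^6} of size 7.
Character table:
  irrep \ class              {e} (size 1)  {r^1, r^6} (size 2)  {r^2, r^5} (size 2)  {r^3, r^4} (size 2)  {s, sr, ..., sr^6} (size 7)
  chi_1 (triv)               1             1                    1                    1                    1                          
  chi_2 (sign: r->1, s->-1)  1             1                    1                    1                    -1                         
  chi_3 (2d, j=1)            2             2*cos(2*pi/7)        -2*cos(3*pi/7)       -2*cos(pi/7)         0                          
  chi_4 (2d, j=2)            2             -2*cos(3*pi/7)       -2*cos(pi/7)         2*cos(2*pi/7)        0                          
  chi_5 (2d, j=3)            2             -2*cos(pi/7)         2*cos(2*pi/7)        -2*cos(3*pi/7)       0                          

Spot check: chi_1 (triv) on {r^1, r^6} = 1.

D_7 has order 2*7 = 14 with 5 conjugacy classes, hence 5 irreducibles. Sum of squared dims 1 + 1 + 4 + 4 + 4 = 14 = |G|. Linear characters come from the abelianisation; the 2-dimensional irreps have character r^k -> 2*cos(2*pi*j*k/7), reflections -> 0.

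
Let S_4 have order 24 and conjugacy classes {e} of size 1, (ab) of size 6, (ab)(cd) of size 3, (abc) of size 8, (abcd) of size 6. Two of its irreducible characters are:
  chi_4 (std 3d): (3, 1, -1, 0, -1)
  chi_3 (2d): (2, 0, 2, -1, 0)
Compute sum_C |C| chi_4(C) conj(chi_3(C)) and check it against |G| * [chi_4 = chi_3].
Sum = 0; so <chi_4, chi_3> = 0 (distinct irreducibles are orthogonal).

Justification: Compute term by term over conjugacy classes (|C| * chi_4(C) * conj(chi_3(C))):
  1*(3)*conj(2) + 6*(1)*conj(0) + 3*(-1)*conj(2) + 8*(0)*conj(-1) + 6*(-1)*conj(0)
  = (6) + (0) + (-6) + (0) + (0)
  = 0.
Dividing by |G| = 24 gives 0/24 = 0, matching the row-orthogonality relation <chi_4, chi_3> = [chi_4 = chi_3].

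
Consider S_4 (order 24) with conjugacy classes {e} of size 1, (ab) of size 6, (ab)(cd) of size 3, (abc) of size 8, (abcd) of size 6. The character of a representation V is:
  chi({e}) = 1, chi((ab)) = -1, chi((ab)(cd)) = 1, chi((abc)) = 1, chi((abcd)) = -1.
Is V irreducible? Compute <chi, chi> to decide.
Irreducible: <chi, chi> = 1.

Justification: <chi, chi> = (1/|G|) sum_C |C| * |chi(C)|^2 = (1/24)[1*|1|^2 + 6*|-1|^2 + 3*|1|^2 + 8*|1|^2 + 6*|-1|^2]
  = (1/24)[(1) + (6) + (3) + (8) + (6)] = 24/24 = 1.
A character is irreducible iff <chi, chi> = 1, so this representation is irreducible.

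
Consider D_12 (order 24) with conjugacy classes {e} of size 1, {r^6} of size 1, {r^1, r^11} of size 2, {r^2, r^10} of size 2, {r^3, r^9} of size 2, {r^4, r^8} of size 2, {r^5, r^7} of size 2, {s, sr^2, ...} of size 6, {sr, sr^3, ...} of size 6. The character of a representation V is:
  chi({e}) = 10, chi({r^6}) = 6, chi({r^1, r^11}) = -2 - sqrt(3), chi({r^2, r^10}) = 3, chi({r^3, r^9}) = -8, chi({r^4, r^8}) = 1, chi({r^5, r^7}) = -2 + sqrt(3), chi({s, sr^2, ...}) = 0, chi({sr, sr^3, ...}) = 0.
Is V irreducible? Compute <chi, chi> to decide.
Not irreducible (reducible): <chi, chi> = 13 > 1.

Working: <chi, chi> = (1/|G|) sum_C |C| * |chi(C)|^2 = (1/24)[1*|10|^2 + 1*|6|^2 + 2*|-2 - sqrt(3)|^2 + 2*|3|^2 + 2*|-8|^2 + 2*|1|^2 + 2*|-2 + sqrt(3)|^2 + 6*|0|^2 + 6*|0|^2]
  = (1/24)[(100) + (36) + (8*sqrt(3) + 14) + (18) + (128) + (2) + (14 - 8*sqrt(3)) + (0) + (0)] = 312/24 = 13.
A character is irreducible iff <chi, chi> = 1, so this representation is reducible.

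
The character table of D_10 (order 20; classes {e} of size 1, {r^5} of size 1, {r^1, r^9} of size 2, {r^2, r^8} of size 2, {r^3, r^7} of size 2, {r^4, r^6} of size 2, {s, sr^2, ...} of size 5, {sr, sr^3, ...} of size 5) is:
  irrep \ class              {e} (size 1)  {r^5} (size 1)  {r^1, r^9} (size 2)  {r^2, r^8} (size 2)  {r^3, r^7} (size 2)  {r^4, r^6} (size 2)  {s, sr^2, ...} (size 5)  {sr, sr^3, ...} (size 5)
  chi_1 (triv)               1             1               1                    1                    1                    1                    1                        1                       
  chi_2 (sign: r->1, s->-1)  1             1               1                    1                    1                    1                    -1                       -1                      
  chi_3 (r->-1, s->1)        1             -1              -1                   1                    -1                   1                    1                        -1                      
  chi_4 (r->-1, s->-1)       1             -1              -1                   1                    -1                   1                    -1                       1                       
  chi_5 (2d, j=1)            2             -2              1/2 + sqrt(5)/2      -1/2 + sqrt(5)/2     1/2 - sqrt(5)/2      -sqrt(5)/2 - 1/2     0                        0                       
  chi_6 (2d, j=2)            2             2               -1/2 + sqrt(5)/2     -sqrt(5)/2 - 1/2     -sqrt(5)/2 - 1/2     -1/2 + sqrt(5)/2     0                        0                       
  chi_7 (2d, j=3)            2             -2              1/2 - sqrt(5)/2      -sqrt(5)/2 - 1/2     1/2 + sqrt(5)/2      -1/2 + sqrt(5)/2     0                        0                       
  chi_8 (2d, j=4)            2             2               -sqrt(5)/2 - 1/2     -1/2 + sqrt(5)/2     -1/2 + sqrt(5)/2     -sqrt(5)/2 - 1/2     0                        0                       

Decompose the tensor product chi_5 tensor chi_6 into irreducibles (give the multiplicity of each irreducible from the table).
chi_5 tensor chi_6 = chi_5 + chi_7 (all other irreducibles have multiplicity 0).

Solution. The character of a tensor product is the pointwise product (chi_5 * chi_6)(C) = chi_5(C) * chi_6(C):
  {e}: (2)*(2), {r^5}: (-2)*(2), {r^1, r^9}: (1/2 + sqrt(5)/2)*(-1/2 + sqrt(5)/2), {r^2, r^8}: (-1/2 + sqrt(5)/2)*(-sqrt(5)/2 - 1/2), {r^3, r^7}: (1/2 - sqrt(5)/2)*(-sqrt(5)/2 - 1/2), {r^4, r^6}: (-sqrt(5)/2 - 1/2)*(-1/2 + sqrt(5)/2), {s, sr^2, ...}: (0)*(0), {sr, sr^3, ...}: (0)*(0)
so (chi_5 * chi_6) takes values
  {e} -> 4, {r^5} -> -4, {r^1, r^9} -> 1, {r^2, r^8} -> -1, {r^3, r^7} -> 1, {r^4, r^6} -> -1, {s, sr^2, ...} -> 0, {sr, sr^3, ...} -> 0.
Now take the inner product of this character with each irreducible chi from the table, <chi_5*chi_6, chi> = (1/20) sum_C |C| (chi_5*chi_6)(C) conj(chi(C)):
  <chi_5*chi_6, chi_1> = (1/20)[1*(4)*conj(1) + 1*(-4)*conj(1) + 2*(1)*conj(1) + 2*(-1)*conj(1) + 2*(1)*conj(1) + 2*(-1)*conj(1) + 5*(0)*conj(1) + 5*(0)*conj(1)]
      = (1/20)[(4) + (-4) + (2) + (-2) + (2) + (-2) + (0) + (0)] = 0/20 = 0
  <chi_5*chi_6, chi_2> = (1/20)[1*(4)*conj(1) + 1*(-4)*conj(1) + 2*(1)*conj(1) + 2*(-1)*conj(1) + 2*(1)*conj(1) + 2*(-1)*conj(1) + 5*(0)*conj(-1) + 5*(0)*conj(-1)]
      = (1/20)[(4) + (-4) + (2) + (-2) + (2) + (-2) + (0) + (0)] = 0/20 = 0
  <chi_5*chi_6, chi_3> = (1/20)[1*(4)*conj(1) + 1*(-4)*conj(-1) + 2*(1)*conj(-1) + 2*(-1)*conj(1) + 2*(1)*conj(-1) + 2*(-1)*conj(1) + 5*(0)*conj(1) + 5*(0)*conj(-1)]
      = (1/20)[(4) + (4) + (-2) + (-2) + (-2) + (-2) + (0) + (0)] = 0/20 = 0
  <chi_5*chi_6, chi_4> = (1/20)[1*(4)*conj(1) + 1*(-4)*conj(-1) + 2*(1)*conj(-1) + 2*(-1)*conj(1) + 2*(1)*conj(-1) + 2*(-1)*conj(1) + 5*(0)*conj(-1) + 5*(0)*conj(1)]
      = (1/20)[(4) + (4) + (-2) + (-2) + (-2) + (-2) + (0) + (0)] = 0/20 = 0
  <chi_5*chi_6, chi_5> = (1/20)[1*(4)*conj(2) + 1*(-4)*conj(-2) + 2*(1)*conj(1/2 + sqrt(5)/2) + 2*(-1)*conj(-1/2 + sqrt(5)/2) + 2*(1)*conj(1/2 - sqrt(5)/2) + 2*(-1)*conj(-sqrt(5)/2 - 1/2) + 5*(0)*conj(0) + 5*(0)*conj(0)]
      = (1/20)[(8) + (8) + (1 + sqrt(5)) + (1 - sqrt(5)) + (1 - sqrt(5)) + (1 + sqrt(5)) + (0) + (0)] = 20/20 = 1
  <chi_5*chi_6, chi_6> = (1/20)[1*(4)*conj(2) + 1*(-4)*conj(2) + 2*(1)*conj(-1/2 + sqrt(5)/2) + 2*(-1)*conj(-sqrt(5)/2 - 1/2) + 2*(1)*conj(-sqrt(5)/2 - 1/2) + 2*(-1)*conj(-1/2 + sqrt(5)/2) + 5*(0)*conj(0) + 5*(0)*conj(0)]
      = (1/20)[(8) + (-8) + (-1 + sqrt(5)) + (1 + sqrt(5)) + (-sqrt(5) - 1) + (1 - sqrt(5)) + (0) + (0)] = 0/20 = 0
  <chi_5*chi_6, chi_7> = (1/20)[1*(4)*conj(2) + 1*(-4)*conj(-2) + 2*(1)*conj(1/2 - sqrt(5)/2) + 2*(-1)*conj(-sqrt(5)/2 - 1/2) + 2*(1)*conj(1/2 + sqrt(5)/2) + 2*(-1)*conj(-1/2 + sqrt(5)/2) + 5*(0)*conj(0) + 5*(0)*conj(0)]
      = (1/20)[(8) + (8) + (1 - sqrt(5)) + (1 + sqrt(5)) + (1 + sqrt(5)) + (1 - sqrt(5)) + (0) + (0)] = 20/20 = 1
  <chi_5*chi_6, chi_8> = (1/20)[1*(4)*conj(2) + 1*(-4)*conj(2) + 2*(1)*conj(-sqrt(5)/2 - 1/2) + 2*(-1)*conj(-1/2 + sqrt(5)/2) + 2*(1)*conj(-1/2 + sqrt(5)/2) + 2*(-1)*conj(-sqrt(5)/2 - 1/2) + 5*(0)*conj(0) + 5*(0)*conj(0)]
      = (1/20)[(8) + (-8) + (-sqrt(5) - 1) + (1 - sqrt(5)) + (-1 + sqrt(5)) + (1 + sqrt(5)) + (0) + (0)] = 0/20 = 0
Hence the multiplicities are chi_5: 1, chi_7: 1. Dimension check: dim(chi_5)*dim(chi_6) = 2*2 = 4 and sum (mult * dim) = 1*2 + 1*2 = 4.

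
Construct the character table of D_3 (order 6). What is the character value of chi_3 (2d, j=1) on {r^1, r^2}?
Conjugacy classes: {e} of size 1, {r^1, r^2} of size 2, {s, sr, ..., sr^2} of size 3.
Character table:
  irrep \ class              {e} (size 1)  {r^1, r^2} (size 2)  {s, sr, ..., sr^2} (size 3)
  chi_1 (triv)               1             1                    1                          
  chi_2 (sign: r->1, s->-1)  1             1                    -1                         
  chi_3 (2d, j=1)            2             -1                   0                          

Spot check: chi_3 (2d, j=1) on {r^1, r^2} = -1.

Reasoning: D_3 has order 2*3 = 6 with 3 conjugacy classes, hence 3 irreducibles. Sum of squared dims 1 + 1 + 4 = 6 = |G|. Linear characters come from the abelianisation; the 2-dimensional irreps have character r^k -> 2*cos(2*pi*j*k/3), reflections -> 0.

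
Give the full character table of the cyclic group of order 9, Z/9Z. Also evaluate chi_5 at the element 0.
Character table of Z/9Z (irreps indexed chi_0,...,chi_8 with chi_k(m) = zeta_9^(k*m), zeta_9 = exp(2*pi*i/9)):
  irrep \ class  {0} (size 1)  {1} (size 1)    {2} (size 1)    {3} (size 1)    {4} (size 1)    {5} (size 1)    {6} (size 1)    {7} (size 1)    {8} (size 1)  
  chi_0          1             1               1               1               1               1               1               1               1             
  chi_1          1             exp(2*I*pi/9)   exp(4*I*pi/9)   exp(2*I*pi/3)   exp(8*I*pi/9)   exp(-8*I*pi/9)  exp(-2*I*pi/3)  exp(-4*I*pi/9)  exp(-2*I*pi/9)
  chi_2          1             exp(4*I*pi/9)   exp(8*I*pi/9)   exp(-2*I*pi/3)  exp(-2*I*pi/9)  exp(2*I*pi/9)   exp(2*I*pi/3)   exp(-8*I*pi/9)  exp(-4*I*pi/9)
  chi_3          1             exp(2*I*pi/3)   exp(-2*I*pi/3)  1               exp(2*I*pi/3)   exp(-2*I*pi/3)  1               exp(2*I*pi/3)   exp(-2*I*pi/3)
  chi_4          1             exp(8*I*pi/9)   exp(-2*I*pi/9)  exp(2*I*pi/3)   exp(-4*I*pi/9)  exp(4*I*pi/9)   exp(-2*I*pi/3)  exp(2*I*pi/9)   exp(-8*I*pi/9)
  chi_5          1             exp(-8*I*pi/9)  exp(2*I*pi/9)   exp(-2*I*pi/3)  exp(4*I*pi/9)   exp(-4*I*pi/9)  exp(2*I*pi/3)   exp(-2*I*pi/9)  exp(8*I*pi/9) 
  chi_6          1             exp(-2*I*pi/3)  exp(2*I*pi/3)   1               exp(-2*I*pi/3)  exp(2*I*pi/3)   1               exp(-2*I*pi/3)  exp(2*I*pi/3) 
  chi_7          1             exp(-4*I*pi/9)  exp(-8*I*pi/9)  exp(2*I*pi/3)   exp(2*I*pi/9)   exp(-2*I*pi/9)  exp(-2*I*pi/3)  exp(8*I*pi/9)   exp(4*I*pi/9) 
  chi_8          1             exp(-2*I*pi/9)  exp(-4*I*pi/9)  exp(-2*I*pi/3)  exp(-8*I*pi/9)  exp(8*I*pi/9)   exp(2*I*pi/3)   exp(4*I*pi/9)   exp(2*I*pi/9) 

Spot check: chi_5(0) = zeta_9^(5*0) = zeta_9^0 = 1.

Explanation: Z/9Z is abelian, so all 9 irreducible complex representations are 1-dimensional. They are given by chi_k(m) = zeta_9^(k*m) for k = 0,...,8. Row orthogonality: sum_m chi_k(m) conj(chi_l(m)) = 9 * [k = l].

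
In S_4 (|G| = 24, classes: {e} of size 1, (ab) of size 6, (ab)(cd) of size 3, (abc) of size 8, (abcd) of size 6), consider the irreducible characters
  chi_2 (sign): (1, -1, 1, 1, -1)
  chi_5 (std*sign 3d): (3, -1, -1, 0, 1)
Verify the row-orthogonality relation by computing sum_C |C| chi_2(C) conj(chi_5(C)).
Sum = 0; so <chi_2, chi_5> = 0 (distinct irreducibles are orthogonal).

Proof sketch: Compute term by term over conjugacy classes (|C| * chi_2(C) * conj(chi_5(C))):
  1*(1)*conj(3) + 6*(-1)*conj(-1) + 3*(1)*conj(-1) + 8*(1)*conj(0) + 6*(-1)*conj(1)
  = (3) + (6) + (-3) + (0) + (-6)
  = 0.
Dividing by |G| = 24 gives 0/24 = 0, matching the row-orthogonality relation <chi_2, chi_5> = [chi_2 = chi_5].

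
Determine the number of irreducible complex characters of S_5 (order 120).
7

Details: The number of irreducible complex representations of a finite group equals its number of conjugacy classes. Conjugacy classes in S_5 correspond to cycle types, i.e. partitions of 5; there are p(5) = 7 of them, so S_5 (order 120) has exactly 7 irreducible complex representations.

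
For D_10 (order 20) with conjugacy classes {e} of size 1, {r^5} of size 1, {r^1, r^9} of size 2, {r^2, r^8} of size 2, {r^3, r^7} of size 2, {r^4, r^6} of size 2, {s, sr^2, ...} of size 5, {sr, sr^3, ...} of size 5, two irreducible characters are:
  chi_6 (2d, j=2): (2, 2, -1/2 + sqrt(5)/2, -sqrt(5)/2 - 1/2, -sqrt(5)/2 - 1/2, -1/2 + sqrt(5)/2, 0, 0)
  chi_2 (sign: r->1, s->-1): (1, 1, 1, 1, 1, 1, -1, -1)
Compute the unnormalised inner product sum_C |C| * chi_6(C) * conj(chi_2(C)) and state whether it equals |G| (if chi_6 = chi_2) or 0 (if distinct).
Sum = 0; so <chi_6, chi_2> = 0 (distinct irreducibles are orthogonal).

Compute term by term over conjugacy classes (|C| * chi_6(C) * conj(chi_2(C))):
  1*(2)*conj(1) + 1*(2)*conj(1) + 2*(-1/2 + sqrt(5)/2)*conj(1) + 2*(-sqrt(5)/2 - 1/2)*conj(1) + 2*(-sqrt(5)/2 - 1/2)*conj(1) + 2*(-1/2 + sqrt(5)/2)*conj(1) + 5*(0)*conj(-1) + 5*(0)*conj(-1)
  = (2) + (2) + (-1 + sqrt(5)) + (-sqrt(5) - 1) + (-sqrt(5) - 1) + (-1 + sqrt(5)) + (0) + (0)
  = 0.
Dividing by |G| = 20 gives 0/20 = 0, matching the row-orthogonality relation <chi_6, chi_2> = [chi_6 = chi_2].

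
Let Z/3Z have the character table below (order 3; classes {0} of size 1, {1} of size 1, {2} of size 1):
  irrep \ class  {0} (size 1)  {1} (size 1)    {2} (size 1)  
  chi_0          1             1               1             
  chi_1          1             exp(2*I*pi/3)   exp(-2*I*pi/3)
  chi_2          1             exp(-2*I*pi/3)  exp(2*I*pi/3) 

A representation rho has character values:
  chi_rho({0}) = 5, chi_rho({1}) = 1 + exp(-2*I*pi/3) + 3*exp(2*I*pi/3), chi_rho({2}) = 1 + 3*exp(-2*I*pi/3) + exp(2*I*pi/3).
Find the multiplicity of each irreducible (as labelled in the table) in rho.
Multiplicities: chi_0: 1, chi_1: 3, chi_2: 1.

Why: Use <chi_rho, chi> = (1/|G|) sum_C |C| * chi_rho(C) * conj(chi(C)) with |G| = 3 for each irreducible chi in the table:
  <chi_rho, chi_0> = (1/3)[1*(5)*conj(1) + 1*(1 + exp(-2*I*pi/3) + 3*exp(2*I*pi/3))*conj(1) + 1*(1 + 3*exp(-2*I*pi/3) + exp(2*I*pi/3))*conj(1)]
      = (1/3)[(5) + (1 + exp(-2*I*pi/3) + 3*exp(2*I*pi/3)) + (1 + 3*exp(-2*I*pi/3) + exp(2*I*pi/3))] = 3/3 = 1
  <chi_rho, chi_1> = (1/3)[1*(5)*conj(1) + 1*(1 + exp(-2*I*pi/3) + 3*exp(2*I*pi/3))*conj(exp(2*I*pi/3)) + 1*(1 + 3*exp(-2*I*pi/3) + exp(2*I*pi/3))*conj(exp(-2*I*pi/3))]
      = (1/3)[(5) + (2) + (2)] = 9/3 = 3
  <chi_rho, chi_2> = (1/3)[1*(5)*conj(1) + 1*(1 + exp(-2*I*pi/3) + 3*exp(2*I*pi/3))*conj(exp(-2*I*pi/3)) + 1*(1 + 3*exp(-2*I*pi/3) + exp(2*I*pi/3))*conj(exp(2*I*pi/3))]
      = (1/3)[(5) + (1 + 3*exp(-2*I*pi/3) + exp(2*I*pi/3)) + (1 + exp(-2*I*pi/3) + 3*exp(2*I*pi/3))] = 3/3 = 1
(Exp terms are combined using exp(i*s)*conj(exp(i*t)) = exp(i*(s-t)), and sums of them are collapsed using the identity that for every m > 1 the m distinct m-th roots of unity sum to 0, e.g. 1 + exp(2*I*pi/3) + exp(-2*I*pi/3) = 0.)
Dimension check: dim(rho) = sum (mult * dim) = 1*1 + 3*1 + 1*1 = 5 = chi_rho(e) = 5.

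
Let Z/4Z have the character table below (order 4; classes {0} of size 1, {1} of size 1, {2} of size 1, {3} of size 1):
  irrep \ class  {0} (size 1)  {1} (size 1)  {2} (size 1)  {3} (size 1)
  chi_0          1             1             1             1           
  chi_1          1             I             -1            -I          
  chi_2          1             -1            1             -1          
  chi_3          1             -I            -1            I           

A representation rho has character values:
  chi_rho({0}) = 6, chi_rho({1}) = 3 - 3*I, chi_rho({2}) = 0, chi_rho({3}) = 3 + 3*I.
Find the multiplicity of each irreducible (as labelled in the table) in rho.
Multiplicities: chi_0: 3, chi_1: 0, chi_2: 0, chi_3: 3.

Solution. Use <chi_rho, chi> = (1/|G|) sum_C |C| * chi_rho(C) * conj(chi(C)) with |G| = 4 for each irreducible chi in the table:
  <chi_rho, chi_0> = (1/4)[1*(6)*conj(1) + 1*(3 - 3*I)*conj(1) + 1*(0)*conj(1) + 1*(3 + 3*I)*conj(1)]
      = (1/4)[(6) + (3 - 3*I) + (0) + (3 + 3*I)] = 12/4 = 3
  <chi_rho, chi_1> = (1/4)[1*(6)*conj(1) + 1*(3 - 3*I)*conj(I) + 1*(0)*conj(-1) + 1*(3 + 3*I)*conj(-I)]
      = (1/4)[(6) + (-3 - 3*I) + (0) + (-3 + 3*I)] = 0/4 = 0
  <chi_rho, chi_2> = (1/4)[1*(6)*conj(1) + 1*(3 - 3*I)*conj(-1) + 1*(0)*conj(1) + 1*(3 + 3*I)*conj(-1)]
      = (1/4)[(6) + (-3 + 3*I) + (0) + (-3 - 3*I)] = 0/4 = 0
  <chi_rho, chi_3> = (1/4)[1*(6)*conj(1) + 1*(3 - 3*I)*conj(-I) + 1*(0)*conj(-1) + 1*(3 + 3*I)*conj(I)]
      = (1/4)[(6) + (3 + 3*I) + (0) + (3 - 3*I)] = 12/4 = 3
(Exp terms are combined using exp(i*s)*conj(exp(i*t)) = exp(i*(s-t)), and sums of them are collapsed using the identity that for every m > 1 the m distinct m-th roots of unity sum to 0, e.g. 1 + exp(2*I*pi/3) + exp(-2*I*pi/3) = 0.)
Dimension check: dim(rho) = sum (mult * dim) = 3*1 + 0*1 + 0*1 + 3*1 = 6 = chi_rho(e) = 6.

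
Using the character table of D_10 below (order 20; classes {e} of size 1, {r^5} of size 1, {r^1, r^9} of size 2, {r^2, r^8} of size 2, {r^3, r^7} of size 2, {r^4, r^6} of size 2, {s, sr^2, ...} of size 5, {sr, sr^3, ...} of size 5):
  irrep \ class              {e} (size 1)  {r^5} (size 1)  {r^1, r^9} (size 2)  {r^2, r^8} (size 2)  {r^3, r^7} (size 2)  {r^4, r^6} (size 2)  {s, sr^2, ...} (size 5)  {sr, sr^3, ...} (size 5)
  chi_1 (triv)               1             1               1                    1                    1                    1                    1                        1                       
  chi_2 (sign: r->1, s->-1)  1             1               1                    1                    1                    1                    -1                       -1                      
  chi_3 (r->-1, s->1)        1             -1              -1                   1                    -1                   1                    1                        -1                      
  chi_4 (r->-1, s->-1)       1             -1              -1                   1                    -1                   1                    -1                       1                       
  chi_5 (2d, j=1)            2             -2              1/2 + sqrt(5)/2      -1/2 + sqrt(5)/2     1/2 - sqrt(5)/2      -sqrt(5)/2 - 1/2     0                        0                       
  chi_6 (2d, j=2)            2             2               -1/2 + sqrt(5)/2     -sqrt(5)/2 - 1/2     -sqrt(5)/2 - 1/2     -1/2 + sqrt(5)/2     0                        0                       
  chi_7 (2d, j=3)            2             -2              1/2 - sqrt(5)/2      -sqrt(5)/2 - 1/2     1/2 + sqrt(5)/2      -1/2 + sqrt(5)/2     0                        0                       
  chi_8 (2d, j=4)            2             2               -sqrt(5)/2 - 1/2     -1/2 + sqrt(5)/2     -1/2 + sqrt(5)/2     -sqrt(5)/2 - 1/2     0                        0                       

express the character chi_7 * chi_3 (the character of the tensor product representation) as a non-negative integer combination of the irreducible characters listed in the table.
chi_7 tensor chi_3 = chi_6 (all other irreducibles have multiplicity 0).

Argument: The character of a tensor product is the pointwise product (chi_7 * chi_3)(C) = chi_7(C) * chi_3(C):
  {e}: (2)*(1), {r^5}: (-2)*(-1), {r^1, r^9}: (1/2 - sqrt(5)/2)*(-1), {r^2, r^8}: (-sqrt(5)/2 - 1/2)*(1), {r^3, r^7}: (1/2 + sqrt(5)/2)*(-1), {r^4, r^6}: (-1/2 + sqrt(5)/2)*(1), {s, sr^2, ...}: (0)*(1), {sr, sr^3, ...}: (0)*(-1)
so (chi_7 * chi_3) takes values
  {e} -> 2, {r^5} -> 2, {r^1, r^9} -> -1/2 + sqrt(5)/2, {r^2, r^8} -> -sqrt(5)/2 - 1/2, {r^3, r^7} -> -sqrt(5)/2 - 1/2, {r^4, r^6} -> -1/2 + sqrt(5)/2, {s, sr^2, ...} -> 0, {sr, sr^3, ...} -> 0.
Now take the inner product of this character with each irreducible chi from the table, <chi_7*chi_3, chi> = (1/20) sum_C |C| (chi_7*chi_3)(C) conj(chi(C)):
  <chi_7*chi_3, chi_1> = (1/20)[1*(2)*conj(1) + 1*(2)*conj(1) + 2*(-1/2 + sqrt(5)/2)*conj(1) + 2*(-sqrt(5)/2 - 1/2)*conj(1) + 2*(-sqrt(5)/2 - 1/2)*conj(1) + 2*(-1/2 + sqrt(5)/2)*conj(1) + 5*(0)*conj(1) + 5*(0)*conj(1)]
      = (1/20)[(2) + (2) + (-1 + sqrt(5)) + (-sqrt(5) - 1) + (-sqrt(5) - 1) + (-1 + sqrt(5)) + (0) + (0)] = 0/20 = 0
  <chi_7*chi_3, chi_2> = (1/20)[1*(2)*conj(1) + 1*(2)*conj(1) + 2*(-1/2 + sqrt(5)/2)*conj(1) + 2*(-sqrt(5)/2 - 1/2)*conj(1) + 2*(-sqrt(5)/2 - 1/2)*conj(1) + 2*(-1/2 + sqrt(5)/2)*conj(1) + 5*(0)*conj(-1) + 5*(0)*conj(-1)]
      = (1/20)[(2) + (2) + (-1 + sqrt(5)) + (-sqrt(5) - 1) + (-sqrt(5) - 1) + (-1 + sqrt(5)) + (0) + (0)] = 0/20 = 0
  <chi_7*chi_3, chi_3> = (1/20)[1*(2)*conj(1) + 1*(2)*conj(-1) + 2*(-1/2 + sqrt(5)/2)*conj(-1) + 2*(-sqrt(5)/2 - 1/2)*conj(1) + 2*(-sqrt(5)/2 - 1/2)*conj(-1) + 2*(-1/2 + sqrt(5)/2)*conj(1) + 5*(0)*conj(1) + 5*(0)*conj(-1)]
      = (1/20)[(2) + (-2) + (1 - sqrt(5)) + (-sqrt(5) - 1) + (1 + sqrt(5)) + (-1 + sqrt(5)) + (0) + (0)] = 0/20 = 0
  <chi_7*chi_3, chi_4> = (1/20)[1*(2)*conj(1) + 1*(2)*conj(-1) + 2*(-1/2 + sqrt(5)/2)*conj(-1) + 2*(-sqrt(5)/2 - 1/2)*conj(1) + 2*(-sqrt(5)/2 - 1/2)*conj(-1) + 2*(-1/2 + sqrt(5)/2)*conj(1) + 5*(0)*conj(-1) + 5*(0)*conj(1)]
      = (1/20)[(2) + (-2) + (1 - sqrt(5)) + (-sqrt(5) - 1) + (1 + sqrt(5)) + (-1 + sqrt(5)) + (0) + (0)] = 0/20 = 0
  <chi_7*chi_3, chi_5> = (1/20)[1*(2)*conj(2) + 1*(2)*conj(-2) + 2*(-1/2 + sqrt(5)/2)*conj(1/2 + sqrt(5)/2) + 2*(-sqrt(5)/2 - 1/2)*conj(-1/2 + sqrt(5)/2) + 2*(-sqrt(5)/2 - 1/2)*conj(1/2 - sqrt(5)/2) + 2*(-1/2 + sqrt(5)/2)*conj(-sqrt(5)/2 - 1/2) + 5*(0)*conj(0) + 5*(0)*conj(0)]
      = (1/20)[(4) + (-4) + (2) + (-2) + (2) + (-2) + (0) + (0)] = 0/20 = 0
  <chi_7*chi_3, chi_6> = (1/20)[1*(2)*conj(2) + 1*(2)*conj(2) + 2*(-1/2 + sqrt(5)/2)*conj(-1/2 + sqrt(5)/2) + 2*(-sqrt(5)/2 - 1/2)*conj(-sqrt(5)/2 - 1/2) + 2*(-sqrt(5)/2 - 1/2)*conj(-sqrt(5)/2 - 1/2) + 2*(-1/2 + sqrt(5)/2)*conj(-1/2 + sqrt(5)/2) + 5*(0)*conj(0) + 5*(0)*conj(0)]
      = (1/20)[(4) + (4) + (3 - sqrt(5)) + (sqrt(5) + 3) + (sqrt(5) + 3) + (3 - sqrt(5)) + (0) + (0)] = 20/20 = 1
  <chi_7*chi_3, chi_7> = (1/20)[1*(2)*conj(2) + 1*(2)*conj(-2) + 2*(-1/2 + sqrt(5)/2)*conj(1/2 - sqrt(5)/2) + 2*(-sqrt(5)/2 - 1/2)*conj(-sqrt(5)/2 - 1/2) + 2*(-sqrt(5)/2 - 1/2)*conj(1/2 + sqrt(5)/2) + 2*(-1/2 + sqrt(5)/2)*conj(-1/2 + sqrt(5)/2) + 5*(0)*conj(0) + 5*(0)*conj(0)]
      = (1/20)[(4) + (-4) + (-3 + sqrt(5)) + (sqrt(5) + 3) + (-3 - sqrt(5)) + (3 - sqrt(5)) + (0) + (0)] = 0/20 = 0
  <chi_7*chi_3, chi_8> = (1/20)[1*(2)*conj(2) + 1*(2)*conj(2) + 2*(-1/2 + sqrt(5)/2)*conj(-sqrt(5)/2 - 1/2) + 2*(-sqrt(5)/2 - 1/2)*conj(-1/2 + sqrt(5)/2) + 2*(-sqrt(5)/2 - 1/2)*conj(-1/2 + sqrt(5)/2) + 2*(-1/2 + sqrt(5)/2)*conj(-sqrt(5)/2 - 1/2) + 5*(0)*conj(0) + 5*(0)*conj(0)]
      = (1/20)[(4) + (4) + (-2) + (-2) + (-2) + (-2) + (0) + (0)] = 0/20 = 0
Hence the multiplicities are chi_6: 1. Dimension check: dim(chi_7)*dim(chi_3) = 2*1 = 2 and sum (mult * dim) = 1*2 = 2.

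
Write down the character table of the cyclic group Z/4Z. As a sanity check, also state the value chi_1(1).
Character table of Z/4Z (irreps indexed chi_0,...,chi_3 with chi_k(m) = zeta_4^(k*m), zeta_4 = exp(2*pi*i/4)):
  irrep \ class  {0} (size 1)  {1} (size 1)  {2} (size 1)  {3} (size 1)
  chi_0          1             1             1             1           
  chi_1          1             I             -1            -I          
  chi_2          1             -1            1             -1          
  chi_3          1             -I            -1            I           

Spot check: chi_1(1) = zeta_4^(1*1) = zeta_4^1 = I.

Solution. Z/4Z is abelian, so all 4 irreducible complex representations are 1-dimensional. They are given by chi_k(m) = zeta_4^(k*m) for k = 0,...,3. Row orthogonality: sum_m chi_k(m) conj(chi_l(m)) = 4 * [k = l].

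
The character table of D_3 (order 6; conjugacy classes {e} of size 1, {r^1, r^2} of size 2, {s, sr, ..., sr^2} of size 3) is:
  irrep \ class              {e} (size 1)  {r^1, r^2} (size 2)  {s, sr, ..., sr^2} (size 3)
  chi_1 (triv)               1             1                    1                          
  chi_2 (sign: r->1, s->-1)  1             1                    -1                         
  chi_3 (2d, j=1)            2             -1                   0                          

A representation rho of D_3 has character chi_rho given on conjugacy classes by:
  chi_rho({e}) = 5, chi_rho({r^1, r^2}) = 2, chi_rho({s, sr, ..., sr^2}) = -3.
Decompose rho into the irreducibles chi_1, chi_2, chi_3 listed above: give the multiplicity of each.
Multiplicities: chi_1: 0, chi_2: 3, chi_3: 1.

Why: Use <chi_rho, chi> = (1/|G|) sum_C |C| * chi_rho(C) * conj(chi(C)) with |G| = 6 for each irreducible chi in the table:
  <chi_rho, chi_1> = (1/6)[1*(5)*conj(1) + 2*(2)*conj(1) + 3*(-3)*conj(1)]
      = (1/6)[(5) + (4) + (-9)] = 0/6 = 0
  <chi_rho, chi_2> = (1/6)[1*(5)*conj(1) + 2*(2)*conj(1) + 3*(-3)*conj(-1)]
      = (1/6)[(5) + (4) + (9)] = 18/6 = 3
  <chi_rho, chi_3> = (1/6)[1*(5)*conj(2) + 2*(2)*conj(-1) + 3*(-3)*conj(0)]
      = (1/6)[(10) + (-4) + (0)] = 6/6 = 1
Dimension check: dim(rho) = sum (mult * dim) = 0*1 + 3*1 + 1*2 = 5 = chi_rho(e) = 5.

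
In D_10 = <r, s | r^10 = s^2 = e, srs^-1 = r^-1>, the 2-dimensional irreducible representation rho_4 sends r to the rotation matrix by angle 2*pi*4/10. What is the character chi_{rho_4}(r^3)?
chi_{rho_4}(r^3) = 2*cos(2*pi*4*3/10) = -1/2 + sqrt(5)/2

Explanation: rho_4(r^3) is rotation by angle 2*pi*4*3/10, whose trace is 2*cos(2*pi*4*3/10) = -1/2 + sqrt(5)/2.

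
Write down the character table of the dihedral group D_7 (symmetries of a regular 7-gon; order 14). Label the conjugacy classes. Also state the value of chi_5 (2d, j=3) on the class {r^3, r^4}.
Conjugacy classes: {e} of size 1, {r^1, r^6} of size 2, {r^2, r^5} of size 2, {r^3, r^4} of size 2, {s, sr, ..., sr^6} of size 7.
Character table:
  irrep \ class              {e} (size 1)  {r^1, r^6} (size 2)  {r^2, r^5} (size 2)  {r^3, r^4} (size 2)  {s, sr, ..., sr^6} (size 7)
  chi_1 (triv)               1             1                    1                    1                    1                          
  chi_2 (sign: r->1, s->-1)  1             1                    1                    1                    -1                         
  chi_3 (2d, j=1)            2             2*cos(2*pi/7)        -2*cos(3*pi/7)       -2*cos(pi/7)         0                          
  chi_4 (2d, j=2)            2             -2*cos(3*pi/7)       -2*cos(pi/7)         2*cos(2*pi/7)        0                          
  chi_5 (2d, j=3)            2             -2*cos(pi/7)         2*cos(2*pi/7)        -2*cos(3*pi/7)       0                          

Spot check: chi_5 (2d, j=3) on {r^3, r^4} = -2*cos(3*pi/7).

Solution. D_7 has order 2*7 = 14 with 5 conjugacy classes, hence 5 irreducibles. Sum of squared dims 1 + 1 + 4 + 4 + 4 = 14 = |G|. Linear characters come from the abelianisation; the 2-dimensional irreps have character r^k -> 2*cos(2*pi*j*k/7), reflections -> 0.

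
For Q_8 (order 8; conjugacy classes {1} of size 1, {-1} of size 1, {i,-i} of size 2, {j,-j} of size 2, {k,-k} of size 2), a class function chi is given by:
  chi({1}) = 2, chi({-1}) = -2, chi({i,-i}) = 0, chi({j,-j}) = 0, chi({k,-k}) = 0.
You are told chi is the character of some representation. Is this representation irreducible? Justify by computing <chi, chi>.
Irreducible: <chi, chi> = 1.

Proof sketch: <chi, chi> = (1/|G|) sum_C |C| * |chi(C)|^2 = (1/8)[1*|2|^2 + 1*|-2|^2 + 2*|0|^2 + 2*|0|^2 + 2*|0|^2]
  = (1/8)[(4) + (4) + (0) + (0) + (0)] = 8/8 = 1.
A character is irreducible iff <chi, chi> = 1, so this representation is irreducible.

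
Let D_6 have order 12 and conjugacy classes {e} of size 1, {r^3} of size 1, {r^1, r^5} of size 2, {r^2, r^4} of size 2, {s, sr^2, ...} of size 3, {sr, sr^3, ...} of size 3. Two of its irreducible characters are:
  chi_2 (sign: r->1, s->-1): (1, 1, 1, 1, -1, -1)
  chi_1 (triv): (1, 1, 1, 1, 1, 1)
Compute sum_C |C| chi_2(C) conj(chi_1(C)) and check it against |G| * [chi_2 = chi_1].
Sum = 0; so <chi_2, chi_1> = 0 (distinct irreducibles are orthogonal).

Proof sketch: Compute term by term over conjugacy classes (|C| * chi_2(C) * conj(chi_1(C))):
  1*(1)*conj(1) + 1*(1)*conj(1) + 2*(1)*conj(1) + 2*(1)*conj(1) + 3*(-1)*conj(1) + 3*(-1)*conj(1)
  = (1) + (1) + (2) + (2) + (-3) + (-3)
  = 0.
Dividing by |G| = 12 gives 0/12 = 0, matching the row-orthogonality relation <chi_2, chi_1> = [chi_2 = chi_1].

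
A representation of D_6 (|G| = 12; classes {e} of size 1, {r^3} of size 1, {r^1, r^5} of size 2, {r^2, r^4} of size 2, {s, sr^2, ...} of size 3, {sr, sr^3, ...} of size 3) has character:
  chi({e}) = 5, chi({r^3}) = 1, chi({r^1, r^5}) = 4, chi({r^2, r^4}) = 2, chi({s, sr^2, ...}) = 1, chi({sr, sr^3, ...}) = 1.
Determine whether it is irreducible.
Not irreducible (reducible): <chi, chi> = 6 > 1.

Explanation: <chi, chi> = (1/|G|) sum_C |C| * |chi(C)|^2 = (1/12)[1*|5|^2 + 1*|1|^2 + 2*|4|^2 + 2*|2|^2 + 3*|1|^2 + 3*|1|^2]
  = (1/12)[(25) + (1) + (32) + (8) + (3) + (3)] = 72/12 = 6.
A character is irreducible iff <chi, chi> = 1, so this representation is reducible.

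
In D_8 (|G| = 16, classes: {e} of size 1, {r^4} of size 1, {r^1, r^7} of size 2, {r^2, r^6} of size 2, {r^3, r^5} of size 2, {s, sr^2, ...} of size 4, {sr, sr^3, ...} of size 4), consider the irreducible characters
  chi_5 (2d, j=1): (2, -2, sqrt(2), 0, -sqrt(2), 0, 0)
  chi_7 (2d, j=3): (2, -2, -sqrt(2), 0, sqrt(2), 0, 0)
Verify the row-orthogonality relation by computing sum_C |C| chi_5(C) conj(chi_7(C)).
Sum = 0; so <chi_5, chi_7> = 0 (distinct irreducibles are orthogonal).

Explanation: Compute term by term over conjugacy classes (|C| * chi_5(C) * conj(chi_7(C))):
  1*(2)*conj(2) + 1*(-2)*conj(-2) + 2*(sqrt(2))*conj(-sqrt(2)) + 2*(0)*conj(0) + 2*(-sqrt(2))*conj(sqrt(2)) + 4*(0)*conj(0) + 4*(0)*conj(0)
  = (4) + (4) + (-4) + (0) + (-4) + (0) + (0)
  = 0.
Dividing by |G| = 16 gives 0/16 = 0, matching the row-orthogonality relation <chi_5, chi_7> = [chi_5 = chi_7].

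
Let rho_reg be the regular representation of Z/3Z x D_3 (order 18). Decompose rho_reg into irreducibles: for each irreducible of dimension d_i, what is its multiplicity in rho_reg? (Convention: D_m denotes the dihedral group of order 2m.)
Each irreducible V_i of dimension d_i appears with multiplicity d_i, i.e. rho_reg = (direct sum over all irreducibles V_i) d_i V_i. The irreducible dimensions for Z/3Z x D_3 are 1, 1, 1, 1, 1, 1, 2, 2, 2: 6 irreducibles of dimension 1, each with multiplicity 1; 3 irreducibles of dimension 2, each with multiplicity 2. Total dimension 6*1*1 + 3*2*2 = 18 = |G|.

Solution. General theorem: in the regular representation of a finite group G, each irreducible appears with multiplicity equal to its dimension. Check: dim(rho_reg) = sum d_i^2 = 1 + 1 + 1 + 1 + 1 + 1 + 4 + 4 + 4 = 18 = |G|.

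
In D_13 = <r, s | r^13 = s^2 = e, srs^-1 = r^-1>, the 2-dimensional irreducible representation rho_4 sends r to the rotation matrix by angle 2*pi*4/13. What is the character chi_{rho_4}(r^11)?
chi_{rho_4}(r^11) = 2*cos(2*pi*4*11/13) = -2*cos(3*pi/13)

Details: rho_4(r^11) is rotation by angle 2*pi*4*11/13, whose trace is 2*cos(2*pi*4*11/13) = -2*cos(3*pi/13).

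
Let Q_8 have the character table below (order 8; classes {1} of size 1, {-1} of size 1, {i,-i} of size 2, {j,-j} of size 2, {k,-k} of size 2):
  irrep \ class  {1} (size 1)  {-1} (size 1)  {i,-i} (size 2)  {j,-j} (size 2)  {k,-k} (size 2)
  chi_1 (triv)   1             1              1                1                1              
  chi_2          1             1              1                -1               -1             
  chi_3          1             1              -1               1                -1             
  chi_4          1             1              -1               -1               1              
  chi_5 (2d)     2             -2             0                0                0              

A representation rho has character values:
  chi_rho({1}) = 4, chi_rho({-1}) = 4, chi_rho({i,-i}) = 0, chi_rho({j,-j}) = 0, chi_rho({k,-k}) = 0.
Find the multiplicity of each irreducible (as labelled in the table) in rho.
Multiplicities: chi_1: 1, chi_2: 1, chi_3: 1, chi_4: 1, chi_5: 0.

Argument: Use <chi_rho, chi> = (1/|G|) sum_C |C| * chi_rho(C) * conj(chi(C)) with |G| = 8 for each irreducible chi in the table:
  <chi_rho, chi_1> = (1/8)[1*(4)*conj(1) + 1*(4)*conj(1) + 2*(0)*conj(1) + 2*(0)*conj(1) + 2*(0)*conj(1)]
      = (1/8)[(4) + (4) + (0) + (0) + (0)] = 8/8 = 1
  <chi_rho, chi_2> = (1/8)[1*(4)*conj(1) + 1*(4)*conj(1) + 2*(0)*conj(1) + 2*(0)*conj(-1) + 2*(0)*conj(-1)]
      = (1/8)[(4) + (4) + (0) + (0) + (0)] = 8/8 = 1
  <chi_rho, chi_3> = (1/8)[1*(4)*conj(1) + 1*(4)*conj(1) + 2*(0)*conj(-1) + 2*(0)*conj(1) + 2*(0)*conj(-1)]
      = (1/8)[(4) + (4) + (0) + (0) + (0)] = 8/8 = 1
  <chi_rho, chi_4> = (1/8)[1*(4)*conj(1) + 1*(4)*conj(1) + 2*(0)*conj(-1) + 2*(0)*conj(-1) + 2*(0)*conj(1)]
      = (1/8)[(4) + (4) + (0) + (0) + (0)] = 8/8 = 1
  <chi_rho, chi_5> = (1/8)[1*(4)*conj(2) + 1*(4)*conj(-2) + 2*(0)*conj(0) + 2*(0)*conj(0) + 2*(0)*conj(0)]
      = (1/8)[(8) + (-8) + (0) + (0) + (0)] = 0/8 = 0
Dimension check: dim(rho) = sum (mult * dim) = 1*1 + 1*1 + 1*1 + 1*1 + 0*2 = 4 = chi_rho(e) = 4.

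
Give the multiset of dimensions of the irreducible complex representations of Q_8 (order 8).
Dimensions: 1, 1, 1, 1, 2

Derivation: There are 5 irreducibles (= number of conjugacy classes). Their dimensions d_i satisfy sum d_i^2 = |G| = 8: 1 + 1 + 1 + 1 + 4 = 8.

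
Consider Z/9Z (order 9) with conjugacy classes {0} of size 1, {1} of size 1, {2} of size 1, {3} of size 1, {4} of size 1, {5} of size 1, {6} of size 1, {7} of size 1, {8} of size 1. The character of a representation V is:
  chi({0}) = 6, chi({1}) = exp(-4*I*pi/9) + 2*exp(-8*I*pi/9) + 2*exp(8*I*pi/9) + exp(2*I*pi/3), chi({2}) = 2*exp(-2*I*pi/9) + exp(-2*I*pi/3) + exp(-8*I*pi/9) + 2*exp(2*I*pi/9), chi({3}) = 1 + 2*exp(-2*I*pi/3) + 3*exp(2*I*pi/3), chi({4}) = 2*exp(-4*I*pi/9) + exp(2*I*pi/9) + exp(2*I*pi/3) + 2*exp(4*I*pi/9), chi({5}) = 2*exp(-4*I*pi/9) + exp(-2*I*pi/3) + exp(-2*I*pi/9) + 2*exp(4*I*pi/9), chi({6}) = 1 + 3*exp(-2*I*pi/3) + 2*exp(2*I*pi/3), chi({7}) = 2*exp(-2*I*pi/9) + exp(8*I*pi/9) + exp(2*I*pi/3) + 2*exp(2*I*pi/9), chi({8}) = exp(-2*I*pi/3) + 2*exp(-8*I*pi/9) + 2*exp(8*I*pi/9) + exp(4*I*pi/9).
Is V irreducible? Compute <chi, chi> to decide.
Not irreducible (reducible): <chi, chi> = 10 > 1.

Justification: <chi, chi> = (1/|G|) sum_C |C| * |chi(C)|^2 = (1/9)[1*|6|^2 + 1*|exp(-4*I*pi/9) + 2*exp(-8*I*pi/9) + 2*exp(8*I*pi/9) + exp(2*I*pi/3)|^2 + 1*|2*exp(-2*I*pi/9) + exp(-2*I*pi/3) + exp(-8*I*pi/9) + 2*exp(2*I*pi/9)|^2 + 1*|1 + 2*exp(-2*I*pi/3) + 3*exp(2*I*pi/3)|^2 + 1*|2*exp(-4*I*pi/9) + exp(2*I*pi/9) + exp(2*I*pi/3) + 2*exp(4*I*pi/9)|^2 + 1*|2*exp(-4*I*pi/9) + exp(-2*I*pi/3) + exp(-2*I*pi/9) + 2*exp(4*I*pi/9)|^2 + 1*|1 + 3*exp(-2*I*pi/3) + 2*exp(2*I*pi/3)|^2 + 1*|2*exp(-2*I*pi/9) + exp(8*I*pi/9) + exp(2*I*pi/3) + 2*exp(2*I*pi/9)|^2 + 1*|exp(-2*I*pi/3) + 2*exp(-8*I*pi/9) + 2*exp(8*I*pi/9) + exp(4*I*pi/9)|^2]
  = (1/9)[(36) + (10 + 4*exp(-4*I*pi/9) + 6*exp(-2*I*pi/9) + 2*exp(-2*I*pi/3) + exp(-8*I*pi/9) + exp(8*I*pi/9) + 2*exp(2*I*pi/3) + 6*exp(2*I*pi/9) + 4*exp(4*I*pi/9)) + (10 + 6*exp(-4*I*pi/9) + 2*exp(-2*I*pi/3) + 4*exp(-8*I*pi/9) + exp(-2*I*pi/9) + exp(2*I*pi/9) + 4*exp(8*I*pi/9) + 2*exp(2*I*pi/3) + 6*exp(4*I*pi/9)) + (3) + (10 + 4*exp(-2*I*pi/9) + 6*exp(-8*I*pi/9) + 2*exp(-2*I*pi/3) + exp(-4*I*pi/9) + exp(4*I*pi/9) + 2*exp(2*I*pi/3) + 6*exp(8*I*pi/9) + 4*exp(2*I*pi/9)) + (10 + 4*exp(-2*I*pi/9) + 6*exp(-8*I*pi/9) + 2*exp(-2*I*pi/3) + exp(-4*I*pi/9) + exp(4*I*pi/9) + 2*exp(2*I*pi/3) + 6*exp(8*I*pi/9) + 4*exp(2*I*pi/9)) + (3) + (10 + 6*exp(-4*I*pi/9) + 2*exp(-2*I*pi/3) + 4*exp(-8*I*pi/9) + exp(-2*I*pi/9) + exp(2*I*pi/9) + 4*exp(8*I*pi/9) + 2*exp(2*I*pi/3) + 6*exp(4*I*pi/9)) + (10 + 4*exp(-4*I*pi/9) + 6*exp(-2*I*pi/9) + 2*exp(-2*I*pi/3) + exp(-8*I*pi/9) + exp(8*I*pi/9) + 2*exp(2*I*pi/3) + 6*exp(2*I*pi/9) + 4*exp(4*I*pi/9))] = 90/9 = 10.
(Exp terms are combined using exp(i*s)*conj(exp(i*t)) = exp(i*(s-t)), and sums of them are collapsed using the identity that for every m > 1 the m distinct m-th roots of unity sum to 0, e.g. 1 + exp(2*I*pi/3) + exp(-2*I*pi/3) = 0.)
A character is irreducible iff <chi, chi> = 1, so this representation is reducible.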